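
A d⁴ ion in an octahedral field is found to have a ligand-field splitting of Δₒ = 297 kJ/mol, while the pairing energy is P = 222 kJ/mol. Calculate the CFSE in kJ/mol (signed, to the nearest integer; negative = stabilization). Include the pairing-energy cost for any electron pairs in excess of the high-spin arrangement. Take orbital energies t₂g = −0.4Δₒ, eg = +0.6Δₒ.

With Δₒ > P the complex is low-spin.
Configuration: t₂g⁴ eg⁰.
Orbital CFSE = -1.6Δₒ = -1.6 × 297 = -475 kJ/mol.
Excess pairs vs high-spin: 1 − 0 = 1; pairing cost = +222 kJ/mol.
Net CFSE = -475 + 222 = -253 kJ/mol.

-253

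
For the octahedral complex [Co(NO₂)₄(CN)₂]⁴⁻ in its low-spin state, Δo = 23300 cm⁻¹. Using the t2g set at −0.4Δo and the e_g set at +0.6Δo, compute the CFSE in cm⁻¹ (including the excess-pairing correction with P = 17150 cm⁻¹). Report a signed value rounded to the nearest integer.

Ligand charges: 4×(-1) from NO₂⁻ and 2×(-1) from CN⁻ sum to -6; with overall charge -4, Co is +2.
Co²⁺: group 9, so d-count = 9 − 2 = 7.
The d⁷ electrons fill as t2g^6 e_g^1.
CFSE(orbital) = 6×(-0.4Δo) + 1×(0.6Δo) = -1.8Δo; with Δo = 23300 cm⁻¹ that is -41940 cm⁻¹.
Pairing penalty: 3 pairs vs 2 in the high-spin reference → 1 extra × P = 17150 cm⁻¹.
Net CFSE = -41940 + 17150 = -24790 cm⁻¹.

-24790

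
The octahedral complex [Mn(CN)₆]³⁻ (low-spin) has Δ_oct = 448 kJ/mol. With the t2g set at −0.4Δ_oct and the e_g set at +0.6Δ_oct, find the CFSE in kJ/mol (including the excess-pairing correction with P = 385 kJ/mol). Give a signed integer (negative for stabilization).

-332

Each CN⁻ contributes -1; 6 × (-1) = -6. With overall charge -3, Mn is in the +3 oxidation state.
Mn is in group 7, so Mn³⁺ is d⁴ (7 − 3 = 4).
The d⁴ electrons fill as t2g^4 e_g^0.
The orbital stabilization is -1.6Δ_oct = -1.6 × 448 = -717 kJ/mol.
High-spin d⁴ would be t2g^3 e_g^1 with 0 pairs; low-spin has 1, so 1 excess pair costs +1P = +385 kJ/mol.
Net CFSE = -717 + 385 = -332 kJ/mol.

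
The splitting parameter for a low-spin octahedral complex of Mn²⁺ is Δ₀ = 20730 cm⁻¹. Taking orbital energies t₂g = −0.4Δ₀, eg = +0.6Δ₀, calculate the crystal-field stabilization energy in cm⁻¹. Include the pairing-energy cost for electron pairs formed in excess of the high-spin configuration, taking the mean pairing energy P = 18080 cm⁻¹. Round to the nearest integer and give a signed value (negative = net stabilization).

-5300

Mn is in group 7, so Mn²⁺ is d⁵ (7 − 2 = 5).
Electron filling gives t₂g⁵ eg⁰.
The orbital stabilization is -2.0Δ₀ = -2.0 × 20730 = -41460 cm⁻¹.
Pairing penalty: 2 pairs vs 0 in the high-spin reference → 2 extra × P = 36160 cm⁻¹.
Overall CFSE = -41460 + 36160 = -5300 cm⁻¹.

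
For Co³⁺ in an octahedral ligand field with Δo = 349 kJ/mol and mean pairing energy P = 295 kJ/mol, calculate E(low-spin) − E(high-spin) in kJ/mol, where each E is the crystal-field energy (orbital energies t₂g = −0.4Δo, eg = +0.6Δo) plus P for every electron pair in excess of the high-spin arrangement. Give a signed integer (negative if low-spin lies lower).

Co³⁺: group 9, so d-count = 9 − 3 = 6.
In the high-spin limit (t₂g⁴ eg²) the orbital term is -0.4Δo = -140 kJ/mol, with no excess pairing.
Low-spin t₂g⁶ eg⁰ gives -2.4Δo = -838 kJ/mol, but forming 2 extra pairs costs 2P = 590 kJ/mol, so E(LS) = -838 + 590 = -248 kJ/mol.
E(LS) − E(HS) = -248 − (-140) = -108 kJ/mol.

-108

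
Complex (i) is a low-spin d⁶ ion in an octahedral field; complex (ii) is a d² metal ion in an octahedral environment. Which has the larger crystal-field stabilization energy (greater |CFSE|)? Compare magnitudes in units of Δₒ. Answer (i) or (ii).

(i): t2g^6 e_g^0, CFSE = -2.4Δₒ.
(ii): t2g^2 e_g^0, CFSE = -0.8Δₒ.
So (i) has the larger |CFSE|.

(i)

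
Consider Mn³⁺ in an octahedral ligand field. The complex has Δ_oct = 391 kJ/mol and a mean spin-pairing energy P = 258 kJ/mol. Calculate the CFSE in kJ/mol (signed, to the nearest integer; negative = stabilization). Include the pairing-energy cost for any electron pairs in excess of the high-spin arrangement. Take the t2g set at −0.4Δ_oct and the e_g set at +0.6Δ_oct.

Mn is in group 7, so Mn³⁺ is d⁴ (7 − 3 = 4).
Here Δ_oct > P (391 > 258), so the low-spin state is favoured.
That gives t2g^4 e_g^0.
Orbital CFSE = -1.6Δ_oct = -1.6 × 391 = -626 kJ/mol.
Excess pairs vs high-spin: 1 − 0 = 1; pairing cost = +258 kJ/mol.
Net CFSE = -626 + 258 = -368 kJ/mol.

-368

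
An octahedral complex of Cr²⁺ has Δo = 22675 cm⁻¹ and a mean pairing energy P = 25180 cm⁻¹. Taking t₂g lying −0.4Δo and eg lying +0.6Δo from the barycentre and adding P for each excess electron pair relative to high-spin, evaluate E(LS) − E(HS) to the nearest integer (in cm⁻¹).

Cr sits in group 6; removing 2 electrons leaves Cr²⁺ with 6 − 2 = 4 d electrons.
High-spin: t₂g³ eg¹, CFSE = -0.6Δo = -13605 cm⁻¹.
Low-spin t₂g⁴ eg⁰ gives -1.6Δo = -36280 cm⁻¹, but forming 1 extra pair costs 1P = 25180 cm⁻¹, so E(LS) = -36280 + 25180 = -11100 cm⁻¹.
Thus E(LS) − E(HS) = 2505 cm⁻¹.

2505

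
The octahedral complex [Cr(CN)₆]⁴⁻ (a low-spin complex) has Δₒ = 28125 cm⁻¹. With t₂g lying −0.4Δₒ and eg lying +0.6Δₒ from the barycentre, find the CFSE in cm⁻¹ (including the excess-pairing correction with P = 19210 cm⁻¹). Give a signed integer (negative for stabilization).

Each CN⁻ contributes -1; 6 × (-1) = -6. With overall charge -4, Cr is in the +2 oxidation state.
Group 6 minus oxidation state +2 gives a d⁴ configuration for Cr²⁺.
Configuration: t₂g⁴ eg⁰.
CFSE(orbital) = 4×(-0.4Δₒ) + 0×(0.6Δₒ) = -1.6Δₒ; with Δₒ = 28125 cm⁻¹ that is -45000 cm⁻¹.
Pairing penalty: 1 pair vs 0 in the high-spin reference → 1 extra × P = 19210 cm⁻¹.
Combining: -45000 + 19210 = -25790 cm⁻¹.

-25790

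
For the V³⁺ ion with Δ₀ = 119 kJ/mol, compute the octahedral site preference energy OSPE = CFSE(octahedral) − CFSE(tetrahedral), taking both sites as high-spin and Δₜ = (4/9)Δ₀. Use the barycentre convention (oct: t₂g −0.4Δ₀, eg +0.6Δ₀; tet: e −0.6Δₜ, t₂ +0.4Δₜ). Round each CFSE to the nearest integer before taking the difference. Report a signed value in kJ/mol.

V sits in group 5; removing 3 electrons leaves V³⁺ with 5 − 3 = 2 d electrons.
Octahedral (high-spin): t₂g² eg⁰, CFSE = 2(−0.4) + 0(+0.6) = -0.8Δ₀ = -0.8 × 119 = -95 kJ/mol.
In a tetrahedral site the filling is e² t₂⁰: CFSE(tet) = -1.2Δₜ = -1.2 × (4/9)(119) = -63 kJ/mol.
Subtracting, OSPE = -95 − (-63) = -32 kJ/mol.

-32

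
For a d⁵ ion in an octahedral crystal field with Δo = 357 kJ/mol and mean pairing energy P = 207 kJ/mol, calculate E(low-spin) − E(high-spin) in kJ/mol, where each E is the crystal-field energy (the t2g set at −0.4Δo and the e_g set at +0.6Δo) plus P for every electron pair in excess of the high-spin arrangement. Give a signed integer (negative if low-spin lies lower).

High-spin d⁵ fills as t2g^3 e_g^2 with CFSE 3(−0.4) + 2(+0.6) = 0.0Δo = 0 kJ/mol.
Low-spin t2g^5 e_g^0 gives -2.0Δo = -714 kJ/mol, but forming 2 extra pairs costs 2P = 414 kJ/mol, so E(LS) = -714 + 414 = -300 kJ/mol.
E(LS) − E(HS) = -300 − (0) = -300 kJ/mol.

-300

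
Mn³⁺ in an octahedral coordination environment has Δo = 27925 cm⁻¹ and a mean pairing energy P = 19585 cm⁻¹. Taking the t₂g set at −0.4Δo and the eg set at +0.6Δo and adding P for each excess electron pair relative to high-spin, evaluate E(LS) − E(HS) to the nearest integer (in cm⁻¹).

-8340

Group 7 minus oxidation state +3 gives a d⁴ configuration for Mn³⁺.
High-spin d⁴ fills as t₂g³ eg¹ with CFSE 3(−0.4) + 1(+0.6) = -0.6Δo = -16755 cm⁻¹.
Low-spin: t₂g⁴ eg⁰, orbital CFSE = -1.6Δo = -44680 cm⁻¹; plus 1 excess pair × P = +19585 cm⁻¹; total -25095 cm⁻¹.
Thus E(LS) − E(HS) = -8340 cm⁻¹.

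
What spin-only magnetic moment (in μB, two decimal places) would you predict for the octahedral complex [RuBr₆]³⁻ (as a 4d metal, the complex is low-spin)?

1.73 μB

Each Br⁻ contributes -1; 6 × (-1) = -6. With overall charge -3, Ru is in the +3 oxidation state.
Group 8 minus oxidation state +3 gives a d⁵ configuration for Ru³⁺.
Configuration: t₂g⁵ eg⁰ → 1 unpaired electron.
μ(spin-only) = √[1(1+2)] = √3 ≈ 1.73 μB.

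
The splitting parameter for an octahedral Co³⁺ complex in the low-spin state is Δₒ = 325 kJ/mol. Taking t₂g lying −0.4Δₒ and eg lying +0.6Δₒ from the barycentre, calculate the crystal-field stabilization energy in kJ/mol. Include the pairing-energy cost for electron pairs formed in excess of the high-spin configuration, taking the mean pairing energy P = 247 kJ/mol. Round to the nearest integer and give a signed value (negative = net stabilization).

-286

Co³⁺: group 9, so d-count = 9 − 3 = 6.
Configuration: t₂g⁶ eg⁰.
The orbital stabilization is -2.4Δₒ = -2.4 × 325 = -780 kJ/mol.
High-spin d⁶ would be t₂g⁴ eg² with 1 pair; low-spin has 3, so 2 excess pairs cost +2P = +494 kJ/mol.
Overall CFSE = -780 + 494 = -286 kJ/mol.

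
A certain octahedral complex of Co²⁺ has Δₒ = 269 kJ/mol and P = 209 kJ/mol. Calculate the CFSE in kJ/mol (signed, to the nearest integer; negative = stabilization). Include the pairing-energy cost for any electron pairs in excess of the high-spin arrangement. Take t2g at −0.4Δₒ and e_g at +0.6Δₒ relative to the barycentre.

Co is in group 9, so Co²⁺ is d⁷ (9 − 2 = 7).
Since Δₒ = 269 kJ/mol > P = 209 kJ/mol, the complex adopts the low-spin configuration.
That gives t2g^6 e_g^1.
Orbital CFSE = -1.8Δₒ = -1.8 × 269 = -484 kJ/mol.
Excess pairs vs high-spin: 3 − 2 = 1; pairing cost = +209 kJ/mol.
Net CFSE = -484 + 209 = -275 kJ/mol.

-275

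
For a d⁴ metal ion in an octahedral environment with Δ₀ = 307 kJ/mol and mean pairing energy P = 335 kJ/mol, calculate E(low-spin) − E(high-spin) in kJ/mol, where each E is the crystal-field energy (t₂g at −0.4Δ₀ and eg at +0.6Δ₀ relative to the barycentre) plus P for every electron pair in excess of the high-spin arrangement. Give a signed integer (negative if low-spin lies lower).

28

In the high-spin limit (t₂g³ eg¹) the orbital term is -0.6Δ₀ = -184 kJ/mol, with no excess pairing.
Low-spin t₂g⁴ eg⁰ gives -1.6Δ₀ = -491 kJ/mol, but forming 1 extra pair costs 1P = 335 kJ/mol, so E(LS) = -491 + 335 = -156 kJ/mol.
E(LS) − E(HS) = -156 − (-184) = 28 kJ/mol.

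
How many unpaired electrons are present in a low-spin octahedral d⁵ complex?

1

Configuration: t2g^5 e_g^0, giving 1 unpaired electron.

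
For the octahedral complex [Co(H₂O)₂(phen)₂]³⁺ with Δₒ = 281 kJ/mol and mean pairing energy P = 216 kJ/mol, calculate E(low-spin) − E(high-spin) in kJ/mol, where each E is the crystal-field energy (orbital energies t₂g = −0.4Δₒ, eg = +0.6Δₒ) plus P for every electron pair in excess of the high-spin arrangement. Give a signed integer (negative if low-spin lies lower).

-130

Ligand charges: 2×(+0) from H₂O and 2×(+0) from phen sum to +0; with overall charge +3, Co is +3.
Co sits in group 9; removing 3 electrons leaves Co³⁺ with 9 − 3 = 6 d electrons.
In the high-spin limit (t₂g⁴ eg²) the orbital term is -0.4Δₒ = -112 kJ/mol, with no excess pairing.
Low-spin: t₂g⁶ eg⁰, orbital CFSE = -2.4Δₒ = -674 kJ/mol; plus 2 excess pairs × P = +432 kJ/mol; total -242 kJ/mol.
Thus E(LS) − E(HS) = -130 kJ/mol.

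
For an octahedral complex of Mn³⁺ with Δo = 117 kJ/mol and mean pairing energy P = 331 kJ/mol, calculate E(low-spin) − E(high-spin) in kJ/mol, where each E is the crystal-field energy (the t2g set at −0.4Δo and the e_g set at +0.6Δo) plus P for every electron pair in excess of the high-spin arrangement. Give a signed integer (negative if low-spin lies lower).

214

Mn³⁺: group 7, so d-count = 7 − 3 = 4.
In the high-spin limit (t2g^3 e_g^1) the orbital term is -0.6Δo = -70 kJ/mol, with no excess pairing.
Low-spin: t2g^4 e_g^0, orbital CFSE = -1.6Δo = -187 kJ/mol; plus 1 excess pair × P = +331 kJ/mol; total 144 kJ/mol.
E(LS) − E(HS) = 144 − (-70) = 214 kJ/mol.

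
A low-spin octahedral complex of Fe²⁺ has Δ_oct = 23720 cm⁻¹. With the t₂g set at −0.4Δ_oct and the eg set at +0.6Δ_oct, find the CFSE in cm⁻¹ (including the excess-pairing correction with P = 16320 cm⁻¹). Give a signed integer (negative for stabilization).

Fe is in group 8, so Fe²⁺ is d⁶ (8 − 2 = 6).
The d⁶ electrons fill as t₂g⁶ eg⁰.
CFSE(orbital) = 6×(-0.4Δ_oct) + 0×(0.6Δ_oct) = -2.4Δ_oct; with Δ_oct = 23720 cm⁻¹ that is -56928 cm⁻¹.
Pairing penalty: 3 pairs vs 1 in the high-spin reference → 2 extra × P = 32640 cm⁻¹.
Net CFSE = -56928 + 32640 = -24288 cm⁻¹.

-24288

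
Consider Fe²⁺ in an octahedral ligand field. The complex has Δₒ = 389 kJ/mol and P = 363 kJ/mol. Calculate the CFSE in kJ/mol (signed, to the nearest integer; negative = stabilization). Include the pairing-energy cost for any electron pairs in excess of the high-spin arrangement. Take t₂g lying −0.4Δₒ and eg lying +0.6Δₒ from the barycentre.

Fe sits in group 8; removing 2 electrons leaves Fe²⁺ with 8 − 2 = 6 d electrons.
Since Δₒ = 389 kJ/mol > P = 363 kJ/mol, the complex adopts the low-spin configuration.
That gives t₂g⁶ eg⁰.
Orbital CFSE = -2.4Δₒ = -2.4 × 389 = -934 kJ/mol.
Excess pairs vs high-spin: 3 − 1 = 2; pairing cost = +726 kJ/mol.
Net CFSE = -934 + 726 = -208 kJ/mol.

-208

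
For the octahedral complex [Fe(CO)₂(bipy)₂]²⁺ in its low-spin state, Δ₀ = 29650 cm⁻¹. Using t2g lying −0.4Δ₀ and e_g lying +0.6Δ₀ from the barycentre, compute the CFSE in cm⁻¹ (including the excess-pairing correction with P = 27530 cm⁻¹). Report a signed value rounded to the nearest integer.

-16100

Ligand charges: 2×(+0) from CO and 2×(+0) from bipy sum to +0; with overall charge +2, Fe is +2.
Group 8 minus oxidation state +2 gives a d⁶ configuration for Fe²⁺.
The d⁶ electrons fill as t2g^6 e_g^0.
The orbital stabilization is -2.4Δ₀ = -2.4 × 29650 = -71160 cm⁻¹.
Relative to high-spin t2g^4 e_g^2 (1 paired), the low-spin configuration has 2 additional pairs, contributing +2 × 27530 = +55060 cm⁻¹.
Combining: -71160 + 55060 = -16100 cm⁻¹.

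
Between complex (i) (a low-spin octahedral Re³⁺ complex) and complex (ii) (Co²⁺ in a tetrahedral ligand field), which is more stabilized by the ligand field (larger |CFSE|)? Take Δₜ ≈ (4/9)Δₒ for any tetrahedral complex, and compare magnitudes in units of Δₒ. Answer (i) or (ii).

(i): Re is in group 7, so Re³⁺ is d⁴ (7 − 3 = 4); t2g^4 e_g^0, CFSE = -1.6Δₒ.
(ii): Co sits in group 9; removing 2 electrons leaves Co²⁺ with 9 − 2 = 7 d electrons; With tetrahedral geometry the complex is necessarily high-spin; e⁴ t₂³, CFSE = -1.2Δₜ ≈ -0.53Δₒ.
So (i) has the larger |CFSE|.

(i)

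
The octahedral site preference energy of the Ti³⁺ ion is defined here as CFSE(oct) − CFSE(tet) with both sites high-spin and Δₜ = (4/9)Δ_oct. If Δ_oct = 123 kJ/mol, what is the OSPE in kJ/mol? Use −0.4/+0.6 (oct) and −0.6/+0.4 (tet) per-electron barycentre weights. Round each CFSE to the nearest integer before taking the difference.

-16

Ti³⁺: group 4, so d-count = 4 − 3 = 1.
In an octahedral site d¹ (HS) is t₂g¹ eg⁰, giving CFSE(oct) = -0.4Δ_oct = -49 kJ/mol.
Tetrahedral: e¹ t₂⁰, CFSE = 1(−0.6) + 0(+0.4) = -0.6Δₜ = -0.6 × (4/9) × 123 = -33 kJ/mol.
OSPE = -49 − (-33) = -16 kJ/mol.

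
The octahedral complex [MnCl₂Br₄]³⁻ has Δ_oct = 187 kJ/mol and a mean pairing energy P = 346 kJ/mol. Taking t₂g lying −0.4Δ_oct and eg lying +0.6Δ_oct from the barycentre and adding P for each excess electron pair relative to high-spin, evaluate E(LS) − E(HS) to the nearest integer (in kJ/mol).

Ligand charges: 2×(-1) from Cl⁻ and 4×(-1) from Br⁻ sum to -6; with overall charge -3, Mn is +3.
Mn³⁺: group 7, so d-count = 7 − 3 = 4.
High-spin: t₂g³ eg¹, CFSE = -0.6Δ_oct = -112 kJ/mol.
Low-spin: t₂g⁴ eg⁰, orbital CFSE = -1.6Δ_oct = -299 kJ/mol; plus 1 excess pair × P = +346 kJ/mol; total 47 kJ/mol.
Thus E(LS) − E(HS) = 159 kJ/mol.

159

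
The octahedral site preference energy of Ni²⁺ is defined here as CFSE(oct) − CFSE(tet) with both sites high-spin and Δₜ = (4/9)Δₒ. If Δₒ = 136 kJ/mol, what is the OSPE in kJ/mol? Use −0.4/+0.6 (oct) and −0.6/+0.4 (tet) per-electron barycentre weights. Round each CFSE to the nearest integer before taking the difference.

Group 10 minus oxidation state +2 gives a d⁸ configuration for Ni²⁺.
Octahedral high-spin t₂g⁶ eg²: CFSE = -1.2 × 136 = -163 kJ/mol.
Tetrahedral e⁴ t₂⁴ gives -0.8Δₜ = -0.8 × (4/9) × 136 = -48 kJ/mol.
OSPE = -163 − (-48) = -115 kJ/mol.

-115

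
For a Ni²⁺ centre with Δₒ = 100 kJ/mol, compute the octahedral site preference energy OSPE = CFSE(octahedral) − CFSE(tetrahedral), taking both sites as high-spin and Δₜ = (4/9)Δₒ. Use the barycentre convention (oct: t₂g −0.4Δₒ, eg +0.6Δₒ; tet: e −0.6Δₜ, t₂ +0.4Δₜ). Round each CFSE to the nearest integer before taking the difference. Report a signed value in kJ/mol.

-84

Ni²⁺: group 10, so d-count = 10 − 2 = 8.
Octahedral (high-spin): t₂g⁶ eg², CFSE = 6(−0.4) + 2(+0.6) = -1.2Δₒ = -1.2 × 100 = -120 kJ/mol.
Tetrahedral e⁴ t₂⁴ gives -0.8Δₜ = -0.8 × (4/9) × 100 = -36 kJ/mol.
OSPE = CFSE(oct) − CFSE(tet) = -120 − (-36) = -84 kJ/mol.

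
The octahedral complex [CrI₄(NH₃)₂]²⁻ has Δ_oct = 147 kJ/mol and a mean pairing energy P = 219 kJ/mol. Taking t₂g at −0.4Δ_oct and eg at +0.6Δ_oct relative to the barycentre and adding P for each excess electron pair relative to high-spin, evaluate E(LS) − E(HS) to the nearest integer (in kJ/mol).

72

Ligand charges: 4×(-1) from I⁻ and 2×(+0) from NH₃ sum to -4; with overall charge -2, Cr is +2.
Group 6 minus oxidation state +2 gives a d⁴ configuration for Cr²⁺.
High-spin: t₂g³ eg¹, CFSE = -0.6Δ_oct = -88 kJ/mol.
Low-spin t₂g⁴ eg⁰ gives -1.6Δ_oct = -235 kJ/mol, but forming 1 extra pair costs 1P = 219 kJ/mol, so E(LS) = -235 + 219 = -16 kJ/mol.
E(LS) − E(HS) = -16 − (-88) = 72 kJ/mol.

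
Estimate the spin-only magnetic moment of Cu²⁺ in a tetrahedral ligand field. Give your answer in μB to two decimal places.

Group 11 minus oxidation state +2 gives a d⁹ configuration for Cu²⁺.
Tetrahedral splitting is small, so the complex is high-spin.
Configuration: e^4 t2^5 → 1 unpaired electron.
μ(spin-only) = √[1(1+2)] = √3 ≈ 1.73 μB.

1.73 μB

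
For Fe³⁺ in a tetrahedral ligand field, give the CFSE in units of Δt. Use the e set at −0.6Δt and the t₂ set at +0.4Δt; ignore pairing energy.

Fe³⁺: group 8, so d-count = 8 − 3 = 5.
With tetrahedral geometry the complex is necessarily high-spin.
Configuration: e² t₂³.
CFSE = 2(-0.6Δt) + 3(0.4Δt) = -1.2Δt + 1.2Δt = 0.0Δt.

0.0 Δt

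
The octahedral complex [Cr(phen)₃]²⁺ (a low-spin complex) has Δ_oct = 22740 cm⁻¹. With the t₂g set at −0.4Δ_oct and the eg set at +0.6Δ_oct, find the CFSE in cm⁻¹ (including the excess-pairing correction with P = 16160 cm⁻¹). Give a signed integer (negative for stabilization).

-20224

phen is neutral, so the +2 overall charge sits on Cr: oxidation state +2.
Cr is in group 6, so Cr²⁺ is d⁴ (6 − 2 = 4).
Electron filling gives t₂g⁴ eg⁰.
The orbital stabilization is -1.6Δ_oct = -1.6 × 22740 = -36384 cm⁻¹.
Pairing penalty: 1 pair vs 0 in the high-spin reference → 1 extra × P = 16160 cm⁻¹.
Combining: -36384 + 16160 = -20224 cm⁻¹.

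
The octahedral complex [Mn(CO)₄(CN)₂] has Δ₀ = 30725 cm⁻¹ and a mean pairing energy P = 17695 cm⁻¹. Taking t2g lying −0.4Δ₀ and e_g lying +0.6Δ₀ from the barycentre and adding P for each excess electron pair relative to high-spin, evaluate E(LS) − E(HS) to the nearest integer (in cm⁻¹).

-26060

Ligand charges: 4×(+0) from CO and 2×(-1) from CN⁻ sum to -2; with overall charge +0, Mn is +2.
Mn²⁺: group 7, so d-count = 7 − 2 = 5.
In the high-spin limit (t2g^3 e_g^2) the orbital term is 0.0Δ₀ = 0 cm⁻¹, with no excess pairing.
Low-spin: t2g^5 e_g^0, orbital CFSE = -2.0Δ₀ = -61450 cm⁻¹; plus 2 excess pairs × P = +35390 cm⁻¹; total -26060 cm⁻¹.
The difference is -26060 − (0) = -26060 cm⁻¹, so low-spin lies lower.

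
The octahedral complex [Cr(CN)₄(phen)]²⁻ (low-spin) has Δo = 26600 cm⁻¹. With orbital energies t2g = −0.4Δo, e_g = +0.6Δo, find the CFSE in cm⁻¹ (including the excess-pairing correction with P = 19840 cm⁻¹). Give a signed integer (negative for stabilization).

Ligand charges: 4×(-1) from CN⁻ and 1×(+0) from phen sum to -4; with overall charge -2, Cr is +2.
Group 6 minus oxidation state +2 gives a d⁴ configuration for Cr²⁺.
Configuration: t2g^4 e_g^0.
CFSE(orbital) = 4×(-0.4Δo) + 0×(0.6Δo) = -1.6Δo; with Δo = 26600 cm⁻¹ that is -42560 cm⁻¹.
High-spin d⁴ would be t2g^3 e_g^1 with 0 pairs; low-spin has 1, so 1 excess pair costs +1P = +19840 cm⁻¹.
Net CFSE = -42560 + 19840 = -22720 cm⁻¹.

-22720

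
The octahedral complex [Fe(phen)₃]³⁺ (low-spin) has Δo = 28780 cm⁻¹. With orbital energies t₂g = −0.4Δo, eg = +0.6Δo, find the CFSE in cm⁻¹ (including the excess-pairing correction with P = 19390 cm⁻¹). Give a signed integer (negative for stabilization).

-18780

phen is neutral, so the +3 overall charge sits on Fe: oxidation state +3.
Fe³⁺: group 8, so d-count = 8 − 3 = 5.
Electron filling gives t₂g⁵ eg⁰.
The orbital stabilization is -2.0Δo = -2.0 × 28780 = -57560 cm⁻¹.
Relative to high-spin t₂g³ eg² (0 paired), the low-spin configuration has 2 additional pairs, contributing +2 × 19390 = +38780 cm⁻¹.
Combining: -57560 + 38780 = -18780 cm⁻¹.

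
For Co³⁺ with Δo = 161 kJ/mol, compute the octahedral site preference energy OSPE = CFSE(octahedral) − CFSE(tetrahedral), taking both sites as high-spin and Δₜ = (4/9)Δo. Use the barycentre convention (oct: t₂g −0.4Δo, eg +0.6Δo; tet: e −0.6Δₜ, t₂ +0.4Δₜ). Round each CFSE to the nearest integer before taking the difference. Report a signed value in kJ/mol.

-21

Group 9 minus oxidation state +3 gives a d⁶ configuration for Co³⁺.
In an octahedral site d⁶ (HS) is t₂g⁴ eg², giving CFSE(oct) = -0.4Δo = -64 kJ/mol.
Tetrahedral e³ t₂³ gives -0.6Δₜ = -0.6 × (4/9) × 161 = -43 kJ/mol.
Subtracting, OSPE = -64 − (-43) = -21 kJ/mol.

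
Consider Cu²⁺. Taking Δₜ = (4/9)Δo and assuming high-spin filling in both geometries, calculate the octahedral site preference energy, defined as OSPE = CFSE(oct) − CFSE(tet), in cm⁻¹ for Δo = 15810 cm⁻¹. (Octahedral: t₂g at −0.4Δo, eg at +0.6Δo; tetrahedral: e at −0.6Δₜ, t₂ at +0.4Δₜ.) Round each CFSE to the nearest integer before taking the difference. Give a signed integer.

Group 11 minus oxidation state +2 gives a d⁹ configuration for Cu²⁺.
Octahedral (high-spin): t₂g⁶ eg³, CFSE = 6(−0.4) + 3(+0.6) = -0.6Δo = -0.6 × 15810 = -9486 cm⁻¹.
Tetrahedral e⁴ t₂⁵ gives -0.4Δₜ = -0.4 × (4/9) × 15810 = -2811 cm⁻¹.
OSPE = -9486 − (-2811) = -6675 cm⁻¹.

-6675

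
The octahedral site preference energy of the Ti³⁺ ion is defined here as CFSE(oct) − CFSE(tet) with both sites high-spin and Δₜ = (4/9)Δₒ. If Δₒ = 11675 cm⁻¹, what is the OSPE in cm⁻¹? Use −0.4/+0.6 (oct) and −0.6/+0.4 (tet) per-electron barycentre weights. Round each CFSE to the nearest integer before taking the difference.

-1557

Ti³⁺: group 4, so d-count = 4 − 3 = 1.
Octahedral (high-spin): t2g^1 e_g^0, CFSE = 1(−0.4) + 0(+0.6) = -0.4Δₒ = -0.4 × 11675 = -4670 cm⁻¹.
Tetrahedral e^1 t2^0 gives -0.6Δₜ = -0.6 × (4/9) × 11675 = -3113 cm⁻¹.
OSPE = CFSE(oct) − CFSE(tet) = -4670 − (-3113) = -1557 cm⁻¹.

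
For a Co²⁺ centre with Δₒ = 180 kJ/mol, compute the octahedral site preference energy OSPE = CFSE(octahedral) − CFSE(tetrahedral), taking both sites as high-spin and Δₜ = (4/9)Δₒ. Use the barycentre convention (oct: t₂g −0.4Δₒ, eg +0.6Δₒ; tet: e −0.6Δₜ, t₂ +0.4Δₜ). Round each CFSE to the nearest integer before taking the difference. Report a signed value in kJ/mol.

Co²⁺: group 9, so d-count = 9 − 2 = 7.
Octahedral (high-spin): t₂g⁵ eg², CFSE = 5(−0.4) + 2(+0.6) = -0.8Δₒ = -0.8 × 180 = -144 kJ/mol.
Tetrahedral e⁴ t₂³ gives -1.2Δₜ = -1.2 × (4/9) × 180 = -96 kJ/mol.
Subtracting, OSPE = -144 − (-96) = -48 kJ/mol.

-48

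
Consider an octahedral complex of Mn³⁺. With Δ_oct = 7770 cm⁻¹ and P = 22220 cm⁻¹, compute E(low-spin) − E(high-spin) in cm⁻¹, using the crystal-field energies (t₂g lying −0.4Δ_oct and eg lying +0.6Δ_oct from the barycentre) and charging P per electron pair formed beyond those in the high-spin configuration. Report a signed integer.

Mn sits in group 7; removing 3 electrons leaves Mn³⁺ with 7 − 3 = 4 d electrons.
In the high-spin limit (t₂g³ eg¹) the orbital term is -0.6Δ_oct = -4662 cm⁻¹, with no excess pairing.
Low-spin: t₂g⁴ eg⁰, orbital CFSE = -1.6Δ_oct = -12432 cm⁻¹; plus 1 excess pair × P = +22220 cm⁻¹; total 9788 cm⁻¹.
Thus E(LS) − E(HS) = 14450 cm⁻¹.

14450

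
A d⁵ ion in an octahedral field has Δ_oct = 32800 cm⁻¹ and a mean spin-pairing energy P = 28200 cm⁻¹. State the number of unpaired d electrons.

1

With Δ_oct > P the complex is low-spin.
Configuration: t₂g⁵ eg⁰.
Unpaired electrons: 1.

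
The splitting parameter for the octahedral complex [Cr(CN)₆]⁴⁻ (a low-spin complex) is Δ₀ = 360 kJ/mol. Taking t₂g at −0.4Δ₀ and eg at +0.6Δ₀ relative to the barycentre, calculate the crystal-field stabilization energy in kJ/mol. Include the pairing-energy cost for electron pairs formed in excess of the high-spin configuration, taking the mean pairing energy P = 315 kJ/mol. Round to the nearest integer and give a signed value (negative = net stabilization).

Each CN⁻ contributes -1; 6 × (-1) = -6. With overall charge -4, Cr is in the +2 oxidation state.
Cr sits in group 6; removing 2 electrons leaves Cr²⁺ with 6 − 2 = 4 d electrons.
Electron filling gives t₂g⁴ eg⁰.
The orbital stabilization is -1.6Δ₀ = -1.6 × 360 = -576 kJ/mol.
Relative to high-spin t₂g³ eg¹ (0 paired), the low-spin configuration has 1 additional pair, contributing +1 × 315 = +315 kJ/mol.
Net CFSE = -576 + 315 = -261 kJ/mol.

-261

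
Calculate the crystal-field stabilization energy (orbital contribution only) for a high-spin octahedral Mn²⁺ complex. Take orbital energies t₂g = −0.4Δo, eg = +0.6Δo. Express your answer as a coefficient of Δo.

Group 7 minus oxidation state +2 gives a d⁵ configuration for Mn²⁺.
Configuration: t₂g³ eg².
CFSE = 3(-0.4Δo) + 2(0.6Δo) = -1.2Δo + 1.2Δo = 0.0Δo.

0.0 Δo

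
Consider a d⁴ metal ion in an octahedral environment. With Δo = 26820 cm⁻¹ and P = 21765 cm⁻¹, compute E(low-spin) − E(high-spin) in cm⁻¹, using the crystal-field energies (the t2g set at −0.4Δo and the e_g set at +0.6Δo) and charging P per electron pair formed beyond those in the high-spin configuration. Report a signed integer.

In the high-spin limit (t2g^3 e_g^1) the orbital term is -0.6Δo = -16092 cm⁻¹, with no excess pairing.
For low-spin the configuration is t2g^4 e_g^0: orbital energy -1.6 × 26820 = -42912 cm⁻¹, and 1 additional pair relative to high-spin adds 21765 cm⁻¹, giving -21147 cm⁻¹.
The difference is -21147 − (-16092) = -5055 cm⁻¹, so low-spin lies lower.

-5055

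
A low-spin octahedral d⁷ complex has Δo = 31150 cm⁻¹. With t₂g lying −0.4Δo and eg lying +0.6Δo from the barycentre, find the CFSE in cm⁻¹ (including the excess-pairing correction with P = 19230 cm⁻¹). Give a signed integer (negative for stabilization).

-36840

Configuration: t₂g⁶ eg¹.
Orbital CFSE = 6(-0.4) + 1(0.6) = -1.8Δo = -1.8 × 31150 = -56070 cm⁻¹.
Relative to high-spin t₂g⁵ eg² (2 paired), the low-spin configuration has 1 additional pair, contributing +1 × 19230 = +19230 cm⁻¹.
Overall CFSE = -56070 + 19230 = -36840 cm⁻¹.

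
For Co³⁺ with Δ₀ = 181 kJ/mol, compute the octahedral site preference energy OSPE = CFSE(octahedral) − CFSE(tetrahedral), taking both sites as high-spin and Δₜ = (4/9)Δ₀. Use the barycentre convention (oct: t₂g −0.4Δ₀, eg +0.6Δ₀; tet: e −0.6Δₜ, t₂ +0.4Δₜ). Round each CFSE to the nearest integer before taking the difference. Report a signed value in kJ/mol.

-24

Co sits in group 9; removing 3 electrons leaves Co³⁺ with 9 − 3 = 6 d electrons.
Octahedral high-spin t₂g⁴ eg²: CFSE = -0.4 × 181 = -72 kJ/mol.
In a tetrahedral site the filling is e³ t₂³: CFSE(tet) = -0.6Δₜ = -0.6 × (4/9)(181) = -48 kJ/mol.
OSPE = -72 − (-48) = -24 kJ/mol.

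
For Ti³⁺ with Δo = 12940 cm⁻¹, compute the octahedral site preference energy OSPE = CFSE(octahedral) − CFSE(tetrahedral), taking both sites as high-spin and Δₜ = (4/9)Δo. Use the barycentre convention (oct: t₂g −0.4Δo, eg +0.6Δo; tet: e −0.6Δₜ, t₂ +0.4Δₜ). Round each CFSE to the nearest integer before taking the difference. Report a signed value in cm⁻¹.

Ti sits in group 4; removing 3 electrons leaves Ti³⁺ with 4 − 3 = 1 d electrons.
Octahedral high-spin t₂g¹ eg⁰: CFSE = -0.4 × 12940 = -5176 cm⁻¹.
In a tetrahedral site the filling is e¹ t₂⁰: CFSE(tet) = -0.6Δₜ = -0.6 × (4/9)(12940) = -3451 cm⁻¹.
OSPE = CFSE(oct) − CFSE(tet) = -5176 − (-3451) = -1725 cm⁻¹.

-1725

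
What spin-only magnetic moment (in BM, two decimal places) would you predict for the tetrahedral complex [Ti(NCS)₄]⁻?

Each NCS⁻ contributes -1; 4 × (-1) = -4. With overall charge -1, Ti is in the +3 oxidation state.
Ti³⁺: group 4, so d-count = 4 − 3 = 1.
With tetrahedral geometry the complex is necessarily high-spin.
Configuration: e^1 t2^0 → 1 unpaired electron.
μ(spin-only) = √[1(1+2)] = √3 ≈ 1.73 BM.

1.73 BM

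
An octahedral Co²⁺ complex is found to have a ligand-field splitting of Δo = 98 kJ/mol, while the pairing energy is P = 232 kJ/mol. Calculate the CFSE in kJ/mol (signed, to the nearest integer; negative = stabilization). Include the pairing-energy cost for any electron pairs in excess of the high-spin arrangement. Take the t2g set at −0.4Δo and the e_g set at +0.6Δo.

-78

Co sits in group 9; removing 2 electrons leaves Co²⁺ with 9 − 2 = 7 d electrons.
Here Δo < P (98 < 232), so the high-spin state is favoured.
Configuration: t2g^5 e_g^2.
Orbital CFSE = -0.8Δo = -0.8 × 98 = -78 kJ/mol.
High-spin has no excess pairs, so no pairing correction applies.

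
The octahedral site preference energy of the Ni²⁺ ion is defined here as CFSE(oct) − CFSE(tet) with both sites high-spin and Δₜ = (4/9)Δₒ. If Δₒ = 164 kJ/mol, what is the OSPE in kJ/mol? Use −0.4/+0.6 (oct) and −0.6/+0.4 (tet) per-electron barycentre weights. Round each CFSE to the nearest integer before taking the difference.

Ni sits in group 10; removing 2 electrons leaves Ni²⁺ with 10 − 2 = 8 d electrons.
Octahedral high-spin t2g^6 e_g^2: CFSE = -1.2 × 164 = -197 kJ/mol.
Tetrahedral e^4 t2^4 gives -0.8Δₜ = -0.8 × (4/9) × 164 = -58 kJ/mol.
OSPE = CFSE(oct) − CFSE(tet) = -197 − (-58) = -139 kJ/mol.

-139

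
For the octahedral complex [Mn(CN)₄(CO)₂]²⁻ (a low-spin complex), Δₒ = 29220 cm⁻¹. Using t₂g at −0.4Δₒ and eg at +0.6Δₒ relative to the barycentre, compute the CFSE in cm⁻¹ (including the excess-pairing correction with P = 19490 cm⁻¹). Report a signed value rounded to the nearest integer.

Ligand charges: 4×(-1) from CN⁻ and 2×(+0) from CO sum to -4; with overall charge -2, Mn is +2.
Mn is in group 7, so Mn²⁺ is d⁵ (7 − 2 = 5).
Configuration: t₂g⁵ eg⁰.
Orbital CFSE = 5(-0.4) + 0(0.6) = -2.0Δₒ = -2.0 × 29220 = -58440 cm⁻¹.
High-spin d⁵ would be t₂g³ eg² with 0 pairs; low-spin has 2, so 2 excess pairs cost +2P = +38980 cm⁻¹.
Net CFSE = -58440 + 38980 = -19460 cm⁻¹.

-19460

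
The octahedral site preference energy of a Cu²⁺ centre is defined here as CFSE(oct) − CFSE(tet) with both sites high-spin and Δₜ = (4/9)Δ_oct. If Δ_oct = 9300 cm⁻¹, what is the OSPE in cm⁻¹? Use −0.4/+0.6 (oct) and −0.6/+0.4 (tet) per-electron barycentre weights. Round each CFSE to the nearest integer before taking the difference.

Group 11 minus oxidation state +2 gives a d⁹ configuration for Cu²⁺.
In an octahedral site d⁹ (HS) is t₂g⁶ eg³, giving CFSE(oct) = -0.6Δ_oct = -5580 cm⁻¹.
Tetrahedral: e⁴ t₂⁵, CFSE = 4(−0.6) + 5(+0.4) = -0.4Δₜ = -0.4 × (4/9) × 9300 = -1653 cm⁻¹.
OSPE = -5580 − (-1653) = -3927 cm⁻¹.

-3927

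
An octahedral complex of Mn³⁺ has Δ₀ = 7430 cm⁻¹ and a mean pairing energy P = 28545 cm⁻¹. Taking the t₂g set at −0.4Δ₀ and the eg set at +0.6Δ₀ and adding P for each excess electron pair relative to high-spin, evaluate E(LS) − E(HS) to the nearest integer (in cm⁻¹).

21115

Mn is in group 7, so Mn³⁺ is d⁴ (7 − 3 = 4).
In the high-spin limit (t₂g³ eg¹) the orbital term is -0.6Δ₀ = -4458 cm⁻¹, with no excess pairing.
For low-spin the configuration is t₂g⁴ eg⁰: orbital energy -1.6 × 7430 = -11888 cm⁻¹, and 1 additional pair relative to high-spin adds 28545 cm⁻¹, giving 16657 cm⁻¹.
E(LS) − E(HS) = 16657 − (-4458) = 21115 cm⁻¹.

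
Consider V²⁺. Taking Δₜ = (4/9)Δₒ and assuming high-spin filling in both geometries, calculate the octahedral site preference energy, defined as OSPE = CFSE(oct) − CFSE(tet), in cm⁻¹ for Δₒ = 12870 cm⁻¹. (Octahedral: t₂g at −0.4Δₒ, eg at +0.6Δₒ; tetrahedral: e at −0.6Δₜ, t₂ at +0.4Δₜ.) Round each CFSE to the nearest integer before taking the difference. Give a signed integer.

-10868

Group 5 minus oxidation state +2 gives a d³ configuration for V²⁺.
Octahedral high-spin t2g^3 e_g^0: CFSE = -1.2 × 12870 = -15444 cm⁻¹.
In a tetrahedral site the filling is e^2 t2^1: CFSE(tet) = -0.8Δₜ = -0.8 × (4/9)(12870) = -4576 cm⁻¹.
OSPE = CFSE(oct) − CFSE(tet) = -15444 − (-4576) = -10868 cm⁻¹.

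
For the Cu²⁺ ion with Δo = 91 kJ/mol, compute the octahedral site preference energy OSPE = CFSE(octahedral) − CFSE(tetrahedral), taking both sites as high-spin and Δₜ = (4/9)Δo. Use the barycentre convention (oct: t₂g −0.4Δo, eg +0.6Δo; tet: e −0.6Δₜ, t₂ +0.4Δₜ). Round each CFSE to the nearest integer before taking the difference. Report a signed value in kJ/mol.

Cu is in group 11, so Cu²⁺ is d⁹ (11 − 2 = 9).
Octahedral high-spin t₂g⁶ eg³: CFSE = -0.6 × 91 = -55 kJ/mol.
In a tetrahedral site the filling is e⁴ t₂⁵: CFSE(tet) = -0.4Δₜ = -0.4 × (4/9)(91) = -16 kJ/mol.
OSPE = -55 − (-16) = -39 kJ/mol.

-39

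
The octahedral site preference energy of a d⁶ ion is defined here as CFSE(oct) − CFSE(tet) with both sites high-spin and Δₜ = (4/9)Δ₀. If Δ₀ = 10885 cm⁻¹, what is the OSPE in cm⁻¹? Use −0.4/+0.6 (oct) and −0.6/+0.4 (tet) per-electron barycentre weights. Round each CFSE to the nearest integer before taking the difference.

Octahedral (high-spin): t2g^4 e_g^2, CFSE = 4(−0.4) + 2(+0.6) = -0.4Δ₀ = -0.4 × 10885 = -4354 cm⁻¹.
In a tetrahedral site the filling is e^3 t2^3: CFSE(tet) = -0.6Δₜ = -0.6 × (4/9)(10885) = -2903 cm⁻¹.
OSPE = -4354 − (-2903) = -1451 cm⁻¹.

-1451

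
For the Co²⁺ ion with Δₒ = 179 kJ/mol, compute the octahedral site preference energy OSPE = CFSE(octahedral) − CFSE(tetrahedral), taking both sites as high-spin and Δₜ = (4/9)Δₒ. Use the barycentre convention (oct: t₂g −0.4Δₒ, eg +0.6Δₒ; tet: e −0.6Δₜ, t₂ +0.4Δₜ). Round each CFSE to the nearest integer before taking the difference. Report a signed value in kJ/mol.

-48

Co is in group 9, so Co²⁺ is d⁷ (9 − 2 = 7).
Octahedral (high-spin): t2g^5 e_g^2, CFSE = 5(−0.4) + 2(+0.6) = -0.8Δₒ = -0.8 × 179 = -143 kJ/mol.
Tetrahedral: e^4 t2^3, CFSE = 4(−0.6) + 3(+0.4) = -1.2Δₜ = -1.2 × (4/9) × 179 = -95 kJ/mol.
OSPE = -143 − (-95) = -48 kJ/mol.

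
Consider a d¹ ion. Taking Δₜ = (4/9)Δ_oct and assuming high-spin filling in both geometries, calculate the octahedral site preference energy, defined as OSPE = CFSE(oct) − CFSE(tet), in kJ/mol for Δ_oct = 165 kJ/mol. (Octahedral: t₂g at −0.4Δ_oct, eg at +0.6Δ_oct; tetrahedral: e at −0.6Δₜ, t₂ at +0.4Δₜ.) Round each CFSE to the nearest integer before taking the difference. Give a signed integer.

Octahedral (high-spin): t₂g¹ eg⁰, CFSE = 1(−0.4) + 0(+0.6) = -0.4Δ_oct = -0.4 × 165 = -66 kJ/mol.
Tetrahedral: e¹ t₂⁰, CFSE = 1(−0.6) + 0(+0.4) = -0.6Δₜ = -0.6 × (4/9) × 165 = -44 kJ/mol.
Subtracting, OSPE = -66 − (-44) = -22 kJ/mol.

-22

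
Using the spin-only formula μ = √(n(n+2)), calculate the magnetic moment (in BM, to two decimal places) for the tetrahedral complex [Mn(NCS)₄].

Each NCS⁻ contributes -1; 4 × (-1) = -4. With overall charge +0, Mn is in the +4 oxidation state.
Mn sits in group 7; removing 4 electrons leaves Mn⁴⁺ with 7 − 4 = 3 d electrons.
Tetrahedral splitting is small, so the complex is high-spin.
Configuration: e² t₂¹ → 3 unpaired electrons.
μ(spin-only) = √[3(3+2)] = √15 ≈ 3.87 BM.

3.87 BM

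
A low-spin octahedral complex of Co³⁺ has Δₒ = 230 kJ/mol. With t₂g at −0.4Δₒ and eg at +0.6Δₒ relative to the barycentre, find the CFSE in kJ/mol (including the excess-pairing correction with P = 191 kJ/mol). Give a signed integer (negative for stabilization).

-170

Co³⁺: group 9, so d-count = 9 − 3 = 6.
Configuration: t₂g⁶ eg⁰.
Orbital CFSE = 6(-0.4) + 0(0.6) = -2.4Δₒ = -2.4 × 230 = -552 kJ/mol.
High-spin d⁶ would be t₂g⁴ eg² with 1 pair; low-spin has 3, so 2 excess pairs cost +2P = +382 kJ/mol.
Net CFSE = -552 + 382 = -170 kJ/mol.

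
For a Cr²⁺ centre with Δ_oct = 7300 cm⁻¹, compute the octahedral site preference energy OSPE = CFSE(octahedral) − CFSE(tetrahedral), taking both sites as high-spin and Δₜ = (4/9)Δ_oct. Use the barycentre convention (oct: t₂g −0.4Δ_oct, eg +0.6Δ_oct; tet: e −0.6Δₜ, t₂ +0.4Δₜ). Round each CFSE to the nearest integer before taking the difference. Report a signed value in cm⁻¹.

-3082

Group 6 minus oxidation state +2 gives a d⁴ configuration for Cr²⁺.
Octahedral high-spin t2g^3 e_g^1: CFSE = -0.6 × 7300 = -4380 cm⁻¹.
Tetrahedral e^2 t2^2 gives -0.4Δₜ = -0.4 × (4/9) × 7300 = -1298 cm⁻¹.
OSPE = -4380 − (-1298) = -3082 cm⁻¹.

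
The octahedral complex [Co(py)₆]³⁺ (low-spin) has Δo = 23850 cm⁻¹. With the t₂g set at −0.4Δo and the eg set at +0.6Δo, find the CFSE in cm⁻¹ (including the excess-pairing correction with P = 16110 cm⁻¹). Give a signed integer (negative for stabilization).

py is neutral, so the +3 overall charge sits on Co: oxidation state +3.
Co is in group 9, so Co³⁺ is d⁶ (9 − 3 = 6).
The d⁶ electrons fill as t₂g⁶ eg⁰.
CFSE(orbital) = 6×(-0.4Δo) + 0×(0.6Δo) = -2.4Δo; with Δo = 23850 cm⁻¹ that is -57240 cm⁻¹.
High-spin d⁶ would be t₂g⁴ eg² with 1 pair; low-spin has 3, so 2 excess pairs cost +2P = +32220 cm⁻¹.
Net CFSE = -57240 + 32220 = -25020 cm⁻¹.

-25020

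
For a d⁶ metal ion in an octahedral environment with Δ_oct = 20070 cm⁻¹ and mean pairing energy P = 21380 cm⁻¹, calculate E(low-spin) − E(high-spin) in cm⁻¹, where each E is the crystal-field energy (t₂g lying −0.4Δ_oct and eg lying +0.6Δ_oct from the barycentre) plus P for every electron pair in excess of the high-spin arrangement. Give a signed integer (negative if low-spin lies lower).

2620

High-spin d⁶ fills as t₂g⁴ eg² with CFSE 4(−0.4) + 2(+0.6) = -0.4Δ_oct = -8028 cm⁻¹.
Low-spin t₂g⁶ eg⁰ gives -2.4Δ_oct = -48168 cm⁻¹, but forming 2 extra pairs costs 2P = 42760 cm⁻¹, so E(LS) = -48168 + 42760 = -5408 cm⁻¹.
E(LS) − E(HS) = -5408 − (-8028) = 2620 cm⁻¹.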